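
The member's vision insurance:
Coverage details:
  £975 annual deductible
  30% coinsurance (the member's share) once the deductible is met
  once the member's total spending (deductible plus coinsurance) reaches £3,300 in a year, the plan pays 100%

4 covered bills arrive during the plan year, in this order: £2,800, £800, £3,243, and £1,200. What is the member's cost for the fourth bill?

Claim 1 (£2,800): £975 finishes the deductible; £1,825 goes to coinsurance; member's 30% is £547.50. Cost to member: £1,522.50. OOP to date £1,522.50.
Claim 2 (£800): deductible met; 30% of £800 = £240. Cost to member: £240. OOP to date £1,762.50.
Claim 3 (£3,243): deductible already satisfied, so member's share is 30% × £3,243 = £972.90. Member owes £972.90 (running OOP £2,735.40).
Claim 4 (£1,200): deductible already satisfied, so member's share is 30% × £1,200 = £360. Member owes £360 (running OOP £3,095.40).

£360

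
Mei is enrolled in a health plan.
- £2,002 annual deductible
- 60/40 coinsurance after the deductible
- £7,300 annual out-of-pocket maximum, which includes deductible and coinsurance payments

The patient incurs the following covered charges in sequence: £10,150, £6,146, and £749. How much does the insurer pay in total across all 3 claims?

£9,745

Bill 1, £10,150: £2,002 finishes the deductible; £8,148 goes to coinsurance; 40% of £8,148 = £3,259.20. Patient owes £5,261.20 (running OOP £5,261.20). Insurer: £10,150 − £5,261.20 = £4,888.80.
Bill 2, £6,146: 40% coinsurance on £6,146 = £2,458.40. That would push OOP to £7,719.60, over the £7,300 cap, so patient pays £7,300 − £5,261.20 = £2,038.80. Plan pays £6,146 − £2,038.80 = £4,107.20.
Bill 3, £749: deductible already satisfied, so patient's share is 40% × £749 = £299.60. That would push OOP to £7,599.60, over the £7,300 cap, so patient pays £7,300 − £7,300 = £0. Insurer: £749 − £0 = £749.
Insurer total = bills − patient's total = £17,045 − £7,300 = £9,745.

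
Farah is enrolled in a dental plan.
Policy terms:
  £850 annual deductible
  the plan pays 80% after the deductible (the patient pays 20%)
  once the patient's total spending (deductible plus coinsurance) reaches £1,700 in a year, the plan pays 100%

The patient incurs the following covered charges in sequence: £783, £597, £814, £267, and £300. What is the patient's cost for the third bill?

£162.80

Claim 1 — £783: entire amount goes to the deductible. Patient pays £783; OOP now £783.
Claim 2 — £597: deductible takes £67, £530 remains; 20% of £530 = £106. Cost to patient: £173. OOP to date £956.
Claim 3 — £814: 20% coinsurance on £814 = £162.80. Cost to patient: £162.80. OOP to date £1,118.80.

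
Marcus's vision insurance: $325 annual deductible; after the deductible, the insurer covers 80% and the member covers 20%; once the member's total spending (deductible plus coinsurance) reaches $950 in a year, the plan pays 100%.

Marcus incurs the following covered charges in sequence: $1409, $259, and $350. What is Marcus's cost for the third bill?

Bill 1, $1409: deductible takes $325, $1084 remains; member's 20% is $216.80. Member pays $541.80; OOP now $541.80.
Bill 2, $259: 20% coinsurance on $259 = $51.80. Member owes $51.80 (running OOP $593.60).
Bill 3, $350: deductible already satisfied, so member's share is 20% × $350 = $70. Cost to member: $70. OOP to date $663.60.

$70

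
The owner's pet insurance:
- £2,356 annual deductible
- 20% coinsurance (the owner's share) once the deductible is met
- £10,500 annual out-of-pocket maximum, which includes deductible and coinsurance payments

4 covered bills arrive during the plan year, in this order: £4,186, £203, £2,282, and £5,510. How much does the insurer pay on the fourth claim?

#1 (£4,186): £2,356 finishes the deductible; £1,830 goes to coinsurance; 20% of £1,830 = £366. Cost to owner: £2,722. OOP to date £2,722. Plan pays £4,186 − £2,722 = £1,464.
#2 (£203): deductible already satisfied, so owner's share is 20% × £203 = £40.60. Cost to owner: £40.60. OOP to date £2,762.60. Plan pays £203 − £40.60 = £162.40.
#3 (£2,282): 20% coinsurance on £2,282 = £456.40. Owner pays £456.40; OOP now £3,219. Insurer: £2,282 − £456.40 = £1,825.60.
#4 (£5,510): deductible met; 20% of £5,510 = £1,102. Cost to owner: £1,102. OOP to date £4,321. Insurer: £5,510 − £1,102 = £4,408.

£4,408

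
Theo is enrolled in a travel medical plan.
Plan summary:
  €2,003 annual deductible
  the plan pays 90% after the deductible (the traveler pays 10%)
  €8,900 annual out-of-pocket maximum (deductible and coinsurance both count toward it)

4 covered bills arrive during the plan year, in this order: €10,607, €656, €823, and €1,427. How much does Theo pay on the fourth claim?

Claim 1 — €10,607: €2,003 finishes the deductible; €8,604 goes to coinsurance; coinsurance €8,604 × 10% = €860.40. Traveler owes €2,863.40 (running OOP €2,863.40).
Claim 2 — €656: deductible met; 10% of €656 = €65.60. Traveler pays €65.60; OOP now €2,929.
Claim 3 — €823: deductible already satisfied, so traveler's share is 10% × €823 = €82.30. Traveler pays €82.30; OOP now €3,011.30.
Claim 4 — €1,427: deductible already satisfied, so traveler's share is 10% × €1,427 = €142.70. Traveler owes €142.70 (running OOP €3,154).

€142.70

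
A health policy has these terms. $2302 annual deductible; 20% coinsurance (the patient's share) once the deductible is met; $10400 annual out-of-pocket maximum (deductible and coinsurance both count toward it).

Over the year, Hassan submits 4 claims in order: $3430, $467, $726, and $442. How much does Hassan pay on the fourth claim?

$88.40

#1 ($3430): $2302 finishes the deductible; $1128 goes to coinsurance; 20% of $1128 = $225.60. Cost to patient: $2527.60. OOP to date $2527.60.
#2 ($467): deductible already satisfied, so patient's share is 20% × $467 = $93.40. Patient owes $93.40 (running OOP $2621).
#3 ($726): deductible met; 20% of $726 = $145.20. Patient pays $145.20; OOP now $2766.20.
#4 ($442): deductible met; 20% of $442 = $88.40. Patient pays $88.40; OOP now $2854.60.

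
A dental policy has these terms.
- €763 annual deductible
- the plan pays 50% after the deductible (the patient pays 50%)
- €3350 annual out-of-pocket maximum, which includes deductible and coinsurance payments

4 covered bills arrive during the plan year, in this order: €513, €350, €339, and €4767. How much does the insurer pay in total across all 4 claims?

€2619

Bill 1, €513: entire amount goes to the deductible. Patient owes €513 (running OOP €513). Insurer: €513 − €513 = €0.
Bill 2, €350: €250 to deductible, leaving €100; patient's 50% is €50. Patient pays €300; OOP now €813. Plan pays €350 − €300 = €50.
Bill 3, €339: 50% coinsurance on €339 = €169.50. Cost to patient: €169.50. OOP to date €982.50. Insurer: €339 − €169.50 = €169.50.
Bill 4, €4767: deductible met; 50% of €4767 = €2383.50. OOP would hit €3366 > €3350, so the cap limits the patient to €3350 − €982.50 = €2367.50. Insurer: €4767 − €2367.50 = €2399.50.
Insurer total = bills − patient's total = €5969 − €3350 = €2619.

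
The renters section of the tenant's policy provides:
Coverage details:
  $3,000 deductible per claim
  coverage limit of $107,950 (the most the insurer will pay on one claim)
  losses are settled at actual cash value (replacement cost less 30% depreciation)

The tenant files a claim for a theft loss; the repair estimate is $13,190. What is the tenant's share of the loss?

Depreciate 30%: the covered value is $13,190 × 0.7 = $9,233.
After the deductible, $9,233 − $3,000 = $6,233 remains.
$6,233 ≤ $107,950, so the limit doesn't bind; insurer pays $6,233.
Out of pocket: $13,190 − $6,233 = $6,957.

$6,957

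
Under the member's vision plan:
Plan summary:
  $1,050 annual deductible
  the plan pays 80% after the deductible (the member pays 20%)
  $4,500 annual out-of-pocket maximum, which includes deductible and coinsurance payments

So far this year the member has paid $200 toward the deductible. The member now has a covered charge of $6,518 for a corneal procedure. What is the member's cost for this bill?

$1,983.60

$200 of the $1,050 deductible is already met, leaving $850.
That leaves $6,518 − $850 = $5,668 for coinsurance.
20% of $5,668 = $1,133.60 falls to the member.
Member responsibility before any cap: $850 + $1,133.60 = $1,983.60.
Cumulative spending $200 + $1,983.60 = $2,183.60 stays under the $4,500 maximum.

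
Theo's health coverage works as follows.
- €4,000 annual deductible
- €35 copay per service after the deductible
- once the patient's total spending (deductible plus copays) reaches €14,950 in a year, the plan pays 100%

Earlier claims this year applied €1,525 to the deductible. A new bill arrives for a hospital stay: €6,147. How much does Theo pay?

€2,510

Deductible still to meet: €4,000 − €1,525 = €2,475.
After the €2,475 deductible portion, €6,147 − €2,475 = €3,672 is subject to the copay.
Copay on this service: €35.
Patient responsibility before any cap: €2,475 + €35 = €2,510.
Cumulative spending €1,525 + €2,510 = €4,035 stays under the €14,950 maximum.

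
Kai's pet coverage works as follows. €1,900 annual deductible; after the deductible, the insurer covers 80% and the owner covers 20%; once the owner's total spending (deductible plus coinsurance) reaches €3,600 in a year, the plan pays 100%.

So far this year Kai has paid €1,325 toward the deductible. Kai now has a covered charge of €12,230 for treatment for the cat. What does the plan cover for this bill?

Deductible still to meet: €1,900 − €1,325 = €575.
After the €575 deductible portion, €12,230 − €575 = €11,655 is subject to coinsurance.
Owner's 20% share of €11,655 is €2,331.
Owner responsibility before any cap: €575 + €2,331 = €2,906.
Adding €2,906 to the €1,325 already spent would give €4,231, which exceeds the €3,600 cap; the owner pays just €3,600 − €1,325 = €2,275.
The insurer covers the remainder: €12,230 − €2,275 = €9,955.

€9,955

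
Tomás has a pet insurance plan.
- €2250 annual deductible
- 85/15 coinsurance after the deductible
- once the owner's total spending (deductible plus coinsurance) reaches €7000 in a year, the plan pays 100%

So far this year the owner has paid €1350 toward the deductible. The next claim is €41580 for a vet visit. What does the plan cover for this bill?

Remaining deductible: €2250 − €1350 = €900.
After the €900 deductible portion, €41580 − €900 = €40680 is subject to coinsurance.
Coinsurance: €40680 × 15% = €6102.
That puts the owner's cost at €900 + €6102 = €7002 before any cap.
Year-to-date out-of-pocket would reach €1350 + €7002 = €8352, above the €7000 maximum, so the owner pays only €7000 − €1350 = €5650.
Insurer pays the balance: €41580 − €5650 = €35930.

€35930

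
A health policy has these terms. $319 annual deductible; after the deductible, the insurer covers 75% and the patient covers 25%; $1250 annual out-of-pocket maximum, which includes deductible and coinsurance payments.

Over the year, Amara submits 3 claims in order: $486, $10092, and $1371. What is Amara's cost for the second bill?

$889.25

Claim 1 ($486): $319 finishes the deductible; $167 goes to coinsurance; patient's 25% is $41.75. Patient pays $360.75; OOP now $360.75.
Claim 2 ($10092): 25% coinsurance on $10092 = $2523. Adding that to $360.75 gives $2883.75, past the $1250 cap; patient pays only $1250 − $360.75 = $889.25.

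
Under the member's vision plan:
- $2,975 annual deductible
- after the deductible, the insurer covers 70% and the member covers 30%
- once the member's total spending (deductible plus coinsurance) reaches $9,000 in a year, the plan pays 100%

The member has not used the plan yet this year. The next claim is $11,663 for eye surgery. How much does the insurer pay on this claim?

Nothing has been paid toward the $2,975 deductible, so the first $2,975 of this charge is applied there.
That leaves $11,663 − $2,975 = $8,688 for coinsurance.
Member's 30% share of $8,688 is $2,606.40.
That puts the member's cost at $2,975 + $2,606.40 = $5,581.40 before any cap.
Cumulative spending $0 + $5,581.40 = $5,581.40 stays under the $9,000 maximum.
The plan picks up $11,663 − $5,581.40 = $6,081.60.

$6,081.60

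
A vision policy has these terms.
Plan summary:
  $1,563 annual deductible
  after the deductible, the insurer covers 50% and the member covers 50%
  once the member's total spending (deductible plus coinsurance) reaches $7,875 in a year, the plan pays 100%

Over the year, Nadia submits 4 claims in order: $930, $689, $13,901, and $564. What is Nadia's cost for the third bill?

$6,284

#1 ($930): fully absorbed by the deductible. Member pays $930; OOP now $930.
#2 ($689): $633 to deductible, leaving $56; coinsurance $56 × 50% = $28. Cost to member: $661. OOP to date $1,591.
#3 ($13,901): 50% coinsurance on $13,901 = $6,950.50. Adding that to $1,591 gives $8,541.50, past the $7,875 cap; member pays only $7,875 − $1,591 = $6,284.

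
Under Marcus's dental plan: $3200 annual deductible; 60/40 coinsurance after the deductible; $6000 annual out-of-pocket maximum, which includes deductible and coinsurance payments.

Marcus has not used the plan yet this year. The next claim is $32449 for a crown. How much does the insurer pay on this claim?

$26449

Deductible not yet touched, so the first $3200 of the bill goes to the deductible.
After the $3200 deductible portion, $32449 − $3200 = $29249 is subject to coinsurance.
Patient's 40% share of $29249 is $11699.60.
Patient responsibility before any cap: $3200 + $11699.60 = $14899.60.
That would bring total out-of-pocket to $14899.60, past the $6000 cap. The patient is capped at $6000 − $0 = $6000 on this claim.
Insurer pays the balance: $32449 − $6000 = $26449.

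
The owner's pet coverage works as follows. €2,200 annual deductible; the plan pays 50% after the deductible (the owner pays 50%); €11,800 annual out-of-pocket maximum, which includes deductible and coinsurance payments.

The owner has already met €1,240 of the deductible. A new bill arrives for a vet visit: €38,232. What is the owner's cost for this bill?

€10,560

Deductible still to meet: €2,200 − €1,240 = €960.
After the €960 deductible portion, €38,232 − €960 = €37,272 is subject to coinsurance.
50% of €37,272 = €18,636 falls to the owner.
That puts the owner's cost at €960 + €18,636 = €19,596 before any cap.
That would bring total out-of-pocket to €20,836, past the €11,800 cap. The owner is capped at €11,800 − €1,240 = €10,560 on this claim.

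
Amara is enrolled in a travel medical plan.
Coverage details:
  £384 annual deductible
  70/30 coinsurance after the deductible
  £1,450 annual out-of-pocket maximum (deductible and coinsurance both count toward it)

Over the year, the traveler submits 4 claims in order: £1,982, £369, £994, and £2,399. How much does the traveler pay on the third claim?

£298.20

Claim 1 — £1,982: £384 finishes the deductible; £1,598 goes to coinsurance; coinsurance £1,598 × 30% = £479.40. Traveler pays £863.40; OOP now £863.40.
Claim 2 — £369: deductible met; 30% of £369 = £110.70. Traveler pays £110.70; OOP now £974.10.
Claim 3 — £994: deductible met; 30% of £994 = £298.20. Cost to traveler: £298.20. OOP to date £1,272.30.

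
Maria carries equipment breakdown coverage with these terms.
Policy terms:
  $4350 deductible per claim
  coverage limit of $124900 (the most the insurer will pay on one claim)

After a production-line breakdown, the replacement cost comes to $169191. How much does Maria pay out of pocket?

After the deductible, $169191 − $4350 = $164841 remains.
Since $164841 > $124900, the payout is capped at $124900.
Business owner's share is the uncovered remainder: $169191 − $124900 = $44291.

$44291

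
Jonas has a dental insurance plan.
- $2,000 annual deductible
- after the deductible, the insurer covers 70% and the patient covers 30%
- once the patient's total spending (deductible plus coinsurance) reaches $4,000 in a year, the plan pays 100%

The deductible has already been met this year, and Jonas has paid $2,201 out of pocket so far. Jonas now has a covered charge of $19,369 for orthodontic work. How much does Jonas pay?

$1,799

The deductible is already satisfied, so the full bill goes to coinsurance.
Patient's 30% share of $19,369 is $5,810.70.
That would bring total out-of-pocket to $8,011.70, past the $4,000 cap. The patient is capped at $4,000 − $2,201 = $1,799 on this claim.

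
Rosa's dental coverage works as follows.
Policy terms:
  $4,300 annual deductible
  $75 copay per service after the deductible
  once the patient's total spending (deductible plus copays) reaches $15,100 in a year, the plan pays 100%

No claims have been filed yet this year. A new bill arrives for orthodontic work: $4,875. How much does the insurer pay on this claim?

The full $4,300 deductible is still open; $4,300 of this bill applies to it.
After the $4,300 deductible portion, $4,875 − $4,300 = $575 is subject to the copay.
Copay on this service: $75.
Patient responsibility before any cap: $4,300 + $75 = $4,375.
Total out-of-pocket so far would be $0 + $4,375 = $4,375, below the $15,100 cap — no reduction.
Insurer pays the balance: $4,875 − $4,375 = $500.

$500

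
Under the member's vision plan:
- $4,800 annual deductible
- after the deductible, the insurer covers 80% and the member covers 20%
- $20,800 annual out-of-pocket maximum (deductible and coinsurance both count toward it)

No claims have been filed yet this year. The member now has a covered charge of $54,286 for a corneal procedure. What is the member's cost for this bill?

$14,697.20

The full $4,800 deductible is still open; $4,800 of this bill applies to it.
The remaining $49,486 (= $54,286 − $4,800) moves to coinsurance.
Member's 20% share of $49,486 is $9,897.20.
Member responsibility before any cap: $4,800 + $9,897.20 = $14,697.20.
Cumulative spending $0 + $14,697.20 = $14,697.20 stays under the $20,800 maximum.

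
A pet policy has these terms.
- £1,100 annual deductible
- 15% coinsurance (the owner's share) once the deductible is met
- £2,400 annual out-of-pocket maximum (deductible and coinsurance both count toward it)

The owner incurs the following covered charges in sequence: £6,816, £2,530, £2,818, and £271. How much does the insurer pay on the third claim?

Bill 1, £6,816: £1,100 to deductible, leaving £5,716; owner's 15% is £857.40. Cost to owner: £1,957.40. OOP to date £1,957.40. Insurer: £6,816 − £1,957.40 = £4,858.60.
Bill 2, £2,530: deductible met; 15% of £2,530 = £379.50. Owner pays £379.50; OOP now £2,336.90. Insurer: £2,530 − £379.50 = £2,150.50.
Bill 3, £2,818: 15% coinsurance on £2,818 = £422.70. That would push OOP to £2,759.60, over the £2,400 cap, so owner pays £2,400 − £2,336.90 = £63.10. Insurer: £2,818 − £63.10 = £2,754.90.

£2,754.90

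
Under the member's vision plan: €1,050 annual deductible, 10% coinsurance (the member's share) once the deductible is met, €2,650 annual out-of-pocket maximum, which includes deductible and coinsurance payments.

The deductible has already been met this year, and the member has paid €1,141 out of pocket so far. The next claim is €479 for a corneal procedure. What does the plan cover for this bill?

€431.10

With the deductible met, the entire €479 is subject to coinsurance.
Coinsurance: €479 × 10% = €47.90.
Cumulative spending €1,141 + €47.90 = €1,188.90 stays under the €2,650 maximum.
The insurer covers the remainder: €479 − €47.90 = €431.10.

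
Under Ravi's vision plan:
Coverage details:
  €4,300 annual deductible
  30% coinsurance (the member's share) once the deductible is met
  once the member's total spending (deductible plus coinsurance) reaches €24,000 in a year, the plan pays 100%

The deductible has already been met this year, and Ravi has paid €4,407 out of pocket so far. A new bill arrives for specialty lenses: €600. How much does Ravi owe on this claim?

With the deductible met, the entire €600 is subject to coinsurance.
Coinsurance: €600 × 30% = €180.
Cumulative spending €4,407 + €180 = €4,587 stays under the €24,000 maximum.

€180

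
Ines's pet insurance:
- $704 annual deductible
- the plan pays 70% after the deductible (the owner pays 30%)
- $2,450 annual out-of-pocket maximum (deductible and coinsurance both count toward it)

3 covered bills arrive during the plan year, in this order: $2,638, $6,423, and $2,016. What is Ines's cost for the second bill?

Bill 1, $2,638: $704 finishes the deductible; $1,934 goes to coinsurance; 30% of $1,934 = $580.20. Owner owes $1,284.20 (running OOP $1,284.20).
Bill 2, $6,423: deductible met; 30% of $6,423 = $1,926.90. Adding that to $1,284.20 gives $3,211.10, past the $2,450 cap; owner pays only $2,450 − $1,284.20 = $1,165.80.

$1,165.80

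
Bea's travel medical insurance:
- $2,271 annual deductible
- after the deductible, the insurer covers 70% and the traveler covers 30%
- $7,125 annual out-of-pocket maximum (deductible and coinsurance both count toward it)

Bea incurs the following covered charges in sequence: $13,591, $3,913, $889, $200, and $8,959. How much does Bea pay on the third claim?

$266.70

Claim 1 ($13,591): deductible takes $2,271, $11,320 remains; coinsurance $11,320 × 30% = $3,396. Traveler pays $5,667; OOP now $5,667.
Claim 2 ($3,913): deductible already satisfied, so traveler's share is 30% × $3,913 = $1,173.90. Traveler owes $1,173.90 (running OOP $6,840.90).
Claim 3 ($889): deductible already satisfied, so traveler's share is 30% × $889 = $266.70. Traveler pays $266.70; OOP now $7,107.60.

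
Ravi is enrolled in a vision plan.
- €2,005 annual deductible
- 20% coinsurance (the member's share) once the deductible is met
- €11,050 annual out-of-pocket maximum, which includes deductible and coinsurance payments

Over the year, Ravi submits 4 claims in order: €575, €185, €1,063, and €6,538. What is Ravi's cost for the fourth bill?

Claim 1 (€575): entire amount goes to the deductible. Member pays €575; OOP now €575.
Claim 2 (€185): fully absorbed by the deductible. Member pays €185; OOP now €760.
Claim 3 (€1,063): fully absorbed by the deductible. Cost to member: €1,063. OOP to date €1,823.
Claim 4 (€6,538): €182 finishes the deductible; €6,356 goes to coinsurance; member's 20% is €1,271.20. Member pays €1,453.20; OOP now €3,276.20.

€1,453.20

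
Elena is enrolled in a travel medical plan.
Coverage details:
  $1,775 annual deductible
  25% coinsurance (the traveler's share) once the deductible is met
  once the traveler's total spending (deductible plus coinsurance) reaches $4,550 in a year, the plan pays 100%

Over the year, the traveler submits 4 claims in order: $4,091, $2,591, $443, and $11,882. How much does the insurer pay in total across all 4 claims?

$14,457

Claim 1 — $4,091: $1,775 to deductible, leaving $2,316; traveler's 25% is $579. Traveler owes $2,354 (running OOP $2,354). Plan pays $4,091 − $2,354 = $1,737.
Claim 2 — $2,591: deductible already satisfied, so traveler's share is 25% × $2,591 = $647.75. Cost to traveler: $647.75. OOP to date $3,001.75. Insurer: $2,591 − $647.75 = $1,943.25.
Claim 3 — $443: deductible met; 25% of $443 = $110.75. Cost to traveler: $110.75. OOP to date $3,112.50. Plan pays $443 − $110.75 = $332.25.
Claim 4 — $11,882: deductible met; 25% of $11,882 = $2,970.50. OOP would hit $6,083 > $4,550, so the cap limits the traveler to $4,550 − $3,112.50 = $1,437.50. Plan pays $11,882 − $1,437.50 = $10,444.50.
Insurer total: $1,737 + $1,943.25 + $332.25 + $10,444.50 = $14,457.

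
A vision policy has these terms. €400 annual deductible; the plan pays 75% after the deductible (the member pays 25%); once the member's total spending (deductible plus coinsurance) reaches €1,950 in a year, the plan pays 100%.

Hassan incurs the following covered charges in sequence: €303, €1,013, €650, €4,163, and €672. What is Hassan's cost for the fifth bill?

Bill 1, €303: fully absorbed by the deductible. Cost to member: €303. OOP to date €303.
Bill 2, €1,013: €97 to deductible, leaving €916; coinsurance €916 × 25% = €229. Cost to member: €326. OOP to date €629.
Bill 3, €650: 25% coinsurance on €650 = €162.50. Member owes €162.50 (running OOP €791.50).
Bill 4, €4,163: deductible met; 25% of €4,163 = €1,040.75. Cost to member: €1,040.75. OOP to date €1,832.25.
Bill 5, €672: deductible met; 25% of €672 = €168. OOP would hit €2,000.25 > €1,950, so the cap limits the member to €1,950 − €1,832.25 = €117.75.

€117.75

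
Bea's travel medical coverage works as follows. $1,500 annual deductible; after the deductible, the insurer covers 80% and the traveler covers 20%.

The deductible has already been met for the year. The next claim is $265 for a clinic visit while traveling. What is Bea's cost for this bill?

$53

The deductible is already satisfied, so the full bill goes to coinsurance.
Coinsurance: $265 × 20% = $53.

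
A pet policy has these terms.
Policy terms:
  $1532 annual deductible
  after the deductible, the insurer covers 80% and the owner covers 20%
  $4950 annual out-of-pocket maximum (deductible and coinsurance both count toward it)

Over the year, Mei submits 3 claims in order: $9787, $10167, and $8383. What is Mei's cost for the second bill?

Claim 1 — $9787: $1532 finishes the deductible; $8255 goes to coinsurance; 20% of $8255 = $1651. Owner owes $3183 (running OOP $3183).
Claim 2 — $10167: deductible already satisfied, so owner's share is 20% × $10167 = $2033.40. Adding that to $3183 gives $5216.40, past the $4950 cap; owner pays only $4950 − $3183 = $1767.

$1767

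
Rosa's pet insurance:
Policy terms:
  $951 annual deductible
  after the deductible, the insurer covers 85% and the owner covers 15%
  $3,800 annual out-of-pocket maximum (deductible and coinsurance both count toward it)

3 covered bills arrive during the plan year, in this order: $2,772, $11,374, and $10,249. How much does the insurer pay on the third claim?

#1 ($2,772): $951 to deductible, leaving $1,821; owner's 15% is $273.15. Owner pays $1,224.15; OOP now $1,224.15. Insurer: $2,772 − $1,224.15 = $1,547.85.
#2 ($11,374): 15% coinsurance on $11,374 = $1,706.10. Owner owes $1,706.10 (running OOP $2,930.25). Insurer: $11,374 − $1,706.10 = $9,667.90.
#3 ($10,249): deductible already satisfied, so owner's share is 15% × $10,249 = $1,537.35. Adding that to $2,930.25 gives $4,467.60, past the $3,800 cap; owner pays only $3,800 − $2,930.25 = $869.75. Plan pays $10,249 − $869.75 = $9,379.25.

$9,379.25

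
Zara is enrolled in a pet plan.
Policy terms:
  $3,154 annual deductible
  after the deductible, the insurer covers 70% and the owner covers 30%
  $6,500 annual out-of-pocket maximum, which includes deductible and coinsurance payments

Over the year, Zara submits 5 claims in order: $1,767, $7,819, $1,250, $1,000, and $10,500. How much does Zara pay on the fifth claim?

$741.40

Claim 1 — $1,767: all of it applies to the deductible. Cost to owner: $1,767. OOP to date $1,767.
Claim 2 — $7,819: deductible takes $1,387, $6,432 remains; owner's 30% is $1,929.60. Cost to owner: $3,316.60. OOP to date $5,083.60.
Claim 3 — $1,250: deductible met; 30% of $1,250 = $375. Cost to owner: $375. OOP to date $5,458.60.
Claim 4 — $1,000: deductible already satisfied, so owner's share is 30% × $1,000 = $300. Cost to owner: $300. OOP to date $5,758.60.
Claim 5 — $10,500: deductible met; 30% of $10,500 = $3,150. OOP would hit $8,908.60 > $6,500, so the cap limits the owner to $6,500 − $5,758.60 = $741.40.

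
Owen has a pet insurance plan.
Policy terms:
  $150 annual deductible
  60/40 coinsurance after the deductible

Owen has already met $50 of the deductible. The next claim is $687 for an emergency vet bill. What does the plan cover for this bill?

$352.20

Deductible still to meet: $150 − $50 = $100.
After the $100 deductible portion, $687 − $100 = $587 is subject to coinsurance.
Owner's 40% share of $587 is $234.80.
So the owner owes $100 + $234.80 = $334.80.
The plan picks up $687 − $334.80 = $352.20.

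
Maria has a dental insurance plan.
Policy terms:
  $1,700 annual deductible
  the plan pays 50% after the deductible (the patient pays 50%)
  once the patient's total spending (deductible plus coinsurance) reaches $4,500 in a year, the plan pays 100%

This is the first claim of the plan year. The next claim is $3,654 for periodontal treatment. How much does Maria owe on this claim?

$2,677

The full $1,700 deductible is still open; $1,700 of this bill applies to it.
After the $1,700 deductible portion, $3,654 − $1,700 = $1,954 is subject to coinsurance.
Patient's 50% share of $1,954 is $977.
That puts the patient's cost at $1,700 + $977 = $2,677 before any cap.
Total out-of-pocket so far would be $0 + $2,677 = $2,677, below the $4,500 cap — no reduction.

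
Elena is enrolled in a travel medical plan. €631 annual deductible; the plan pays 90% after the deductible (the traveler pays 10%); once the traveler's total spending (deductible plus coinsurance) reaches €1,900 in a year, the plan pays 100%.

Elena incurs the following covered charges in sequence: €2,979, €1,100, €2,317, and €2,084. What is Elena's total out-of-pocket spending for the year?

Claim 1 — €2,979: €631 finishes the deductible; €2,348 goes to coinsurance; 10% of €2,348 = €234.80. Traveler pays €865.80; OOP now €865.80.
Claim 2 — €1,100: 10% coinsurance on €1,100 = €110. Cost to traveler: €110. OOP to date €975.80.
Claim 3 — €2,317: deductible met; 10% of €2,317 = €231.70. Traveler owes €231.70 (running OOP €1,207.50).
Claim 4 — €2,084: 10% coinsurance on €2,084 = €208.40. Traveler pays €208.40; OOP now €1,415.90.
Summing the traveler's payments: €865.80 + €110 + €231.70 + €208.40 = €1,415.90.

€1,415.90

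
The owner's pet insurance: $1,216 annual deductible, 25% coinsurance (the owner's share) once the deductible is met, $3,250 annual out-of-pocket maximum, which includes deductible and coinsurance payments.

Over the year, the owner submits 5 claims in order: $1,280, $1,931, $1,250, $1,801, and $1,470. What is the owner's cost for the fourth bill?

Claim 1 ($1,280): $1,216 to deductible, leaving $64; coinsurance $64 × 25% = $16. Owner pays $1,232; OOP now $1,232.
Claim 2 ($1,931): deductible met; 25% of $1,931 = $482.75. Owner pays $482.75; OOP now $1,714.75.
Claim 3 ($1,250): deductible already satisfied, so owner's share is 25% × $1,250 = $312.50. Cost to owner: $312.50. OOP to date $2,027.25.
Claim 4 ($1,801): deductible already satisfied, so owner's share is 25% × $1,801 = $450.25. Owner pays $450.25; OOP now $2,477.50.

$450.25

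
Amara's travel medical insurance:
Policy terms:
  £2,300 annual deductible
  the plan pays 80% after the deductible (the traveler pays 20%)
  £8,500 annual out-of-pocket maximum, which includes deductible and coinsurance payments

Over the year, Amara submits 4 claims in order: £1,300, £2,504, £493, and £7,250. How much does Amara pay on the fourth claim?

£1,450

Claim 1 (£1,300): fully absorbed by the deductible. Traveler owes £1,300 (running OOP £1,300).
Claim 2 (£2,504): £1,000 finishes the deductible; £1,504 goes to coinsurance; traveler's 20% is £300.80. Traveler pays £1,300.80; OOP now £2,600.80.
Claim 3 (£493): 20% coinsurance on £493 = £98.60. Traveler owes £98.60 (running OOP £2,699.40).
Claim 4 (£7,250): deductible met; 20% of £7,250 = £1,450. Traveler pays £1,450; OOP now £4,149.40.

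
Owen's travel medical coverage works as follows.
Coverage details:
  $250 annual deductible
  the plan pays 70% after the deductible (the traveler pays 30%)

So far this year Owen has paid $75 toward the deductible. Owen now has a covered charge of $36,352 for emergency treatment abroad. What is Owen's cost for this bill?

$75 of the $250 deductible is already met, leaving $175.
After the $175 deductible portion, $36,352 − $175 = $36,177 is subject to coinsurance.
Coinsurance: $36,177 × 30% = $10,853.10.
That puts the traveler's cost at $175 + $10,853.10 = $11,028.10.

$11,028.10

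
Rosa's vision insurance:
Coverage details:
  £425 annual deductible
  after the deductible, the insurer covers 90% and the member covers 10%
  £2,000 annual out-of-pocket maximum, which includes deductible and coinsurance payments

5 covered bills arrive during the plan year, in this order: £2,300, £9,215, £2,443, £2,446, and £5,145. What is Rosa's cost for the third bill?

£244.30

Claim 1 — £2,300: £425 to deductible, leaving £1,875; 10% of £1,875 = £187.50. Member owes £612.50 (running OOP £612.50).
Claim 2 — £9,215: deductible met; 10% of £9,215 = £921.50. Cost to member: £921.50. OOP to date £1,534.
Claim 3 — £2,443: deductible already satisfied, so member's share is 10% × £2,443 = £244.30. Cost to member: £244.30. OOP to date £1,778.30.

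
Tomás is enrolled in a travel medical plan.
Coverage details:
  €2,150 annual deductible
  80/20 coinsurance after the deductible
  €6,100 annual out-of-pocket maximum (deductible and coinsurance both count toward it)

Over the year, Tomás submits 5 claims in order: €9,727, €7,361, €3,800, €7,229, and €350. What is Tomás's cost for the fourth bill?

#1 (€9,727): €2,150 to deductible, leaving €7,577; traveler's 20% is €1,515.40. Traveler owes €3,665.40 (running OOP €3,665.40).
#2 (€7,361): deductible met; 20% of €7,361 = €1,472.20. Traveler pays €1,472.20; OOP now €5,137.60.
#3 (€3,800): deductible met; 20% of €3,800 = €760. Traveler owes €760 (running OOP €5,897.60).
#4 (€7,229): deductible already satisfied, so traveler's share is 20% × €7,229 = €1,445.80. That would push OOP to €7,343.40, over the €6,100 cap, so traveler pays €6,100 − €5,897.60 = €202.40.

€202.40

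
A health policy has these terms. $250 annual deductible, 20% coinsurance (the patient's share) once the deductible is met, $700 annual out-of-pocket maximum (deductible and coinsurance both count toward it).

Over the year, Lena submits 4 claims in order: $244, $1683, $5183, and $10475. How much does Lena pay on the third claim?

#1 ($244): all of it applies to the deductible. Patient pays $244; OOP now $244.
#2 ($1683): $6 to deductible, leaving $1677; coinsurance $1677 × 20% = $335.40. Patient owes $341.40 (running OOP $585.40).
#3 ($5183): deductible already satisfied, so patient's share is 20% × $5183 = $1036.60. Adding that to $585.40 gives $1622, past the $700 cap; patient pays only $700 − $585.40 = $114.60.

$114.60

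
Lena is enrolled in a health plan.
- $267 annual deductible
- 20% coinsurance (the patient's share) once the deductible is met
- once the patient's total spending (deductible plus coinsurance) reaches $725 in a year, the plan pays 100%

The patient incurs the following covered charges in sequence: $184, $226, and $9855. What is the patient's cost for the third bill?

Claim 1 — $184: entire amount goes to the deductible. Patient owes $184 (running OOP $184).
Claim 2 — $226: $83 to deductible, leaving $143; coinsurance $143 × 20% = $28.60. Patient owes $111.60 (running OOP $295.60).
Claim 3 — $9855: deductible met; 20% of $9855 = $1971. Adding that to $295.60 gives $2266.60, past the $725 cap; patient pays only $725 − $295.60 = $429.40.

$429.40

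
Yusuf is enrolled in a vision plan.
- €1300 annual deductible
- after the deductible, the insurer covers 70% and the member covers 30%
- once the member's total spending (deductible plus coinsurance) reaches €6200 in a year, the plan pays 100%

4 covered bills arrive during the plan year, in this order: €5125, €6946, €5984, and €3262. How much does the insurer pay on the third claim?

Bill 1, €5125: €1300 finishes the deductible; €3825 goes to coinsurance; coinsurance €3825 × 30% = €1147.50. Cost to member: €2447.50. OOP to date €2447.50. Insurer: €5125 − €2447.50 = €2677.50.
Bill 2, €6946: deductible already satisfied, so member's share is 30% × €6946 = €2083.80. Member owes €2083.80 (running OOP €4531.30). Insurer: €6946 − €2083.80 = €4862.20.
Bill 3, €5984: 30% coinsurance on €5984 = €1795.20. Adding that to €4531.30 gives €6326.50, past the €6200 cap; member pays only €6200 − €4531.30 = €1668.70. Plan pays €5984 − €1668.70 = €4315.30.

€4315.30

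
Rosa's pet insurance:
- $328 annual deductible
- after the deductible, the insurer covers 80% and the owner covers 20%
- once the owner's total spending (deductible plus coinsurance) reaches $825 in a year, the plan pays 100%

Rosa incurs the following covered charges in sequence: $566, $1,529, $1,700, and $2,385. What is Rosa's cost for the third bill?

Claim 1 — $566: $328 finishes the deductible; $238 goes to coinsurance; owner's 20% is $47.60. Owner pays $375.60; OOP now $375.60.
Claim 2 — $1,529: deductible met; 20% of $1,529 = $305.80. Cost to owner: $305.80. OOP to date $681.40.
Claim 3 — $1,700: deductible already satisfied, so owner's share is 20% × $1,700 = $340. OOP would hit $1,021.40 > $825, so the cap limits the owner to $825 − $681.40 = $143.60.

$143.60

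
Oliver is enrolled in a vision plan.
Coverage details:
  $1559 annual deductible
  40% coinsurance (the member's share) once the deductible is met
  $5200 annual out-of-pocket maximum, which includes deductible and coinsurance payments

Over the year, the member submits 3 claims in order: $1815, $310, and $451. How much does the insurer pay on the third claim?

Claim 1 — $1815: $1559 to deductible, leaving $256; coinsurance $256 × 40% = $102.40. Member pays $1661.40; OOP now $1661.40. Insurer: $1815 − $1661.40 = $153.60.
Claim 2 — $310: deductible met; 40% of $310 = $124. Member pays $124; OOP now $1785.40. Plan pays $310 − $124 = $186.
Claim 3 — $451: 40% coinsurance on $451 = $180.40. Member owes $180.40 (running OOP $1965.80). Insurer: $451 − $180.40 = $270.60.

$270.60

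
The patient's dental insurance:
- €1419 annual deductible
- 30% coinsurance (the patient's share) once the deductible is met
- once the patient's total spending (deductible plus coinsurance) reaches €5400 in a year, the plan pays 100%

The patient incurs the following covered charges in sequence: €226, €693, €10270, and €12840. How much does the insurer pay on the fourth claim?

€11790

Claim 1 — €226: fully absorbed by the deductible. Patient owes €226 (running OOP €226). Plan pays €226 − €226 = €0.
Claim 2 — €693: all of it applies to the deductible. Cost to patient: €693. OOP to date €919. Insurer: €693 − €693 = €0.
Claim 3 — €10270: €500 finishes the deductible; €9770 goes to coinsurance; 30% of €9770 = €2931. Cost to patient: €3431. OOP to date €4350. Insurer: €10270 − €3431 = €6839.
Claim 4 — €12840: deductible already satisfied, so patient's share is 30% × €12840 = €3852. That would push OOP to €8202, over the €5400 cap, so patient pays €5400 − €4350 = €1050. Plan pays €12840 − €1050 = €11790.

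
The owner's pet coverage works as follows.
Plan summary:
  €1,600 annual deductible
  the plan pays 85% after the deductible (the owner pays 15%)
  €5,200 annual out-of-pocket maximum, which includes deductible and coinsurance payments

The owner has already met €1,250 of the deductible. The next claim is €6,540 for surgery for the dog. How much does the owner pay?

€1,278.50

Remaining deductible: €1,600 − €1,250 = €350.
That leaves €6,540 − €350 = €6,190 for coinsurance.
Coinsurance: €6,190 × 15% = €928.50.
So the owner owes €350 + €928.50 = €1,278.50 before any cap.
Cumulative spending €1,250 + €1,278.50 = €2,528.50 stays under the €5,200 maximum.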